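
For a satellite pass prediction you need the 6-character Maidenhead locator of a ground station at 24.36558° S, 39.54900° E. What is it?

KG95sp

Offset from 180°W / 90°S: lon 219.5490°, lat 65.6344°.
Field: lon ⌊219.5490/20⌋ = 10 → K; lat ⌊65.6344/10⌋ = 6 → G.
Square: lon ⌊19.5490/2⌋ = 9; lat ⌊5.6344/1⌋ = 5.
Subsquare: lon ⌊1.5490/0.0833333⌋ = 18 → s; lat ⌊0.6344/0.0416667⌋ = 15 → p.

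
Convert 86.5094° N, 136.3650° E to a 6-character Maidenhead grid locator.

Offset from 180°W / 90°S: lon 316.3650°, lat 176.5094°.
Field: lon ⌊316.3650/20⌋ = 15 → P; lat ⌊176.5094/10⌋ = 17 → R.
Square: lon ⌊16.3650/2⌋ = 8; lat ⌊6.5094/1⌋ = 6.
Subsquare: lon ⌊0.3650/0.0833333⌋ = 4 → e; lat ⌊0.5094/0.0416667⌋ = 12 → m.

PR86em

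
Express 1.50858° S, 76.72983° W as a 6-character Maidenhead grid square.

FI18pl

Offset from 180°W / 90°S: lon 103.2702°, lat 88.4914°.
Field: lon ⌊103.2702/20⌋ = 5 → F; lat ⌊88.4914/10⌋ = 8 → I.
Square: lon ⌊3.2702/2⌋ = 1; lat ⌊8.4914/1⌋ = 8.
Subsquare: lon ⌊1.2702/0.0833333⌋ = 15 → p; lat ⌊0.4914/0.0416667⌋ = 11 → l.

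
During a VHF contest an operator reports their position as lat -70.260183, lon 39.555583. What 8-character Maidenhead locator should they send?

Shift to the Maidenhead origin (180°W, 90°S): lon 219.55558, lat 19.73982.
Field (20°×10°, letters A–R): lon ⌊219.55558/20⌋ = 10 → K; lat ⌊19.73982/10⌋ = 1 → B.
Square (2°×1°, digits 0–9): lon ⌊19.55558/2⌋ = 9; lat ⌊9.73982/1⌋ = 9.
Subsquare (5′×2.5′, letters a–x): lon ⌊1.55558/0.0833333⌋ = 18 → s; lat ⌊0.73982/0.0416667⌋ = 17 → r.
Extended square (30″×15″, digits 0–9): lon ⌊0.05558/0.00833333⌋ = 6; lat ⌊0.03148/0.00416667⌋ = 7.

KB99sr67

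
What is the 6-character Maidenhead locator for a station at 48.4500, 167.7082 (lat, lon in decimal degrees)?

Add 180° to longitude and 90° to latitude: 347.7082, 138.4500.
Field (20°×10°, letters A–R): 347.7082/20 → 17 → R, 138.4500/10 → 13 → N; chars RN.
Square (2°×1°, digits 0–9): 7.7082/2 → 3, 8.4500/1 → 8; chars 38.
Subsquare (5′×2.5′, letters a–x): 1.7082/0.0833333 → 20 → u, 0.4500/0.0416667 → 10 → k; chars uk.

RN38uk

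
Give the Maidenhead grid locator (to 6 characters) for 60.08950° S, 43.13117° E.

LC19nv

Offset from 180°W / 90°S: lon 223.1312°, lat 29.9105°.
Field (20°×10°, letters A–R): lon ⌊223.1312/20⌋ = 11 → L; lat ⌊29.9105/10⌋ = 2 → C.
Square (2°×1°, digits 0–9): lon ⌊3.1312/2⌋ = 1; lat ⌊9.9105/1⌋ = 9.
Subsquare (5′×2.5′, letters a–x): lon ⌊1.1312/0.0833333⌋ = 13 → n; lat ⌊0.9105/0.0416667⌋ = 21 → v.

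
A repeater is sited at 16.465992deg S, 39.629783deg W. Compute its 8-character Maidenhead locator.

HH03em48

Add 180° to longitude and 90° to latitude: 140.37022, 73.53401.
Field: 140.37022/20 → 7 → H, 73.53401/10 → 7 → H; chars HH.
Square: 0.37022/2 → 0, 3.53401/1 → 3; chars 03.
Subsquare: 0.37022/0.0833333 → 4 → e, 0.53401/0.0416667 → 12 → m; chars em.
Extended square: 0.03688/0.00833333 → 4, 0.03401/0.00416667 → 8; chars 48.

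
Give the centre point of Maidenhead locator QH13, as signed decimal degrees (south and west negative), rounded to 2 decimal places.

-16.50, 143.00

Field Q=16, H=7: +16·20° lon, +7·10° lat → SW at lon 140°, lat -20°.
Square 1, 3: +1·2° lon, +3·1° lat → SW at lon 142°, lat -17°.
Cell spans 2° lon × 1° lat. Centre is SW corner plus half of each.
latitude -16.50, longitude 143.00.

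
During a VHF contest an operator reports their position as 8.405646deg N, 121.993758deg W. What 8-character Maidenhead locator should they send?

CJ98aj07

Shift to the Maidenhead origin (180°W, 90°S): lon 58.00624, lat 98.40565.
Field: lon ⌊58.00624/20⌋ = 2 → C; lat ⌊98.40565/10⌋ = 9 → J.
Square: lon ⌊18.00624/2⌋ = 9; lat ⌊8.40565/1⌋ = 8.
Subsquare: lon ⌊0.00624/0.0833333⌋ = 0 → a; lat ⌊0.40565/0.0416667⌋ = 9 → j.
Extended square: lon ⌊0.00624/0.00833333⌋ = 0; lat ⌊0.03065/0.00416667⌋ = 7.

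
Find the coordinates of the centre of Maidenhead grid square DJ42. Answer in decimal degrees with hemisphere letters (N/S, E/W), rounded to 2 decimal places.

2.50° N, 111.00° W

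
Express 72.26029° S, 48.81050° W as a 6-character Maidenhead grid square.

GB57or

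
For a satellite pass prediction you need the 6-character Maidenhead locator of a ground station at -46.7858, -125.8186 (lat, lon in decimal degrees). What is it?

Shift to the Maidenhead origin (180°W, 90°S): lon 54.1814, lat 43.2142.
Field: 54.1814/20 → 2 → C, 43.2142/10 → 4 → E; chars CE.
Square: 14.1814/2 → 7, 3.2142/1 → 3; chars 73.
Subsquare: 0.1814/0.0833333 → 2 → c, 0.2142/0.0416667 → 5 → f; chars cf.

CE73cf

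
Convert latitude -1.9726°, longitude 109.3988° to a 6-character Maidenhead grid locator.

Shift to the Maidenhead origin (180°W, 90°S): lon 289.3988, lat 88.0274.
Field (20°×10°, letters A–R): lon ⌊289.3988/20⌋ = 14 → O; lat ⌊88.0274/10⌋ = 8 → I.
Square (2°×1°, digits 0–9): lon ⌊9.3988/2⌋ = 4; lat ⌊8.0274/1⌋ = 8.
Subsquare (5′×2.5′, letters a–x): lon ⌊1.3988/0.0833333⌋ = 16 → q; lat ⌊0.0274/0.0416667⌋ = 0 → a.

OI48qa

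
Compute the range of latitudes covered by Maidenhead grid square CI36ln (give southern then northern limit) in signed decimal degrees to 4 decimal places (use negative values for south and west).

Field C=2, I=8: +2·20° lon, +8·10° lat → SW at lon -140°, lat -10°.
Square 3, 6: +3·2° lon, +6·1° lat → SW at lon -134°, lat -4°.
Subsquare l=11, n=13: +11·0.0833333° lon, +13·0.0416667° lat → SW at lon -133.083°, lat -3.45833°.
Cell spans 0.0833333° lon × 0.0416667° lat.
south -3.4583, north -3.4167.

-3.4583, -3.4167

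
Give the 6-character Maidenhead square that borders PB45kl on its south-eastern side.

Longitude subsquare k = 10; +1 → 11 = l.
Latitude subsquare l = 11; −1 → 10 = k.

PB45lk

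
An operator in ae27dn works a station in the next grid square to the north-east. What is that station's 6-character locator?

Longitude subsquare d = 3; +1 → 4 = e.
Latitude subsquare n = 13; +1 → 14 = o.

AE27eo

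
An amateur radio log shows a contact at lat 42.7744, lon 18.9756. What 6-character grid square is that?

Offset from 180°W / 90°S: lon 198.9756°, lat 132.7744°.
Field: 198.9756/20 → 9 → J, 132.7744/10 → 13 → N; chars JN.
Square: 18.9756/2 → 9, 2.7744/1 → 2; chars 92.
Subsquare: 0.9756/0.0833333 → 11 → l, 0.7744/0.0416667 → 18 → s; chars ls.

JN92ls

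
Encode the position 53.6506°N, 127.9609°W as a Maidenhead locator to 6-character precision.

Shift to the Maidenhead origin (180°W, 90°S): lon 52.0391, lat 143.6506.
Field (20°×10°, letters A–R): 52.0391/20 → 2 → C, 143.6506/10 → 14 → O; chars CO.
Square (2°×1°, digits 0–9): 12.0391/2 → 6, 3.6506/1 → 3; chars 63.
Subsquare (5′×2.5′, letters a–x): 0.0391/0.0833333 → 0 → a, 0.6506/0.0416667 → 15 → p; chars ap.

CO63ap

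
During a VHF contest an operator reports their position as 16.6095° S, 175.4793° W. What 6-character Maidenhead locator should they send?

AH23gj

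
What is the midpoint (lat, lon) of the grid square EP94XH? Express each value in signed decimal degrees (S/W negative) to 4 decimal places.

64.3125, -80.0417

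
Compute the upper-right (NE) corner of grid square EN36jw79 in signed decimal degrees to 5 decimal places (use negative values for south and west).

Field E=4, N=13: +4·20° lon, +13·10° lat → SW at lon -100°, lat 40°.
Square 3, 6: +3·2° lon, +6·1° lat → SW at lon -94°, lat 46°.
Subsquare j=9, w=22: +9·0.0833333° lon, +22·0.0416667° lat → SW at lon -93.25°, lat 46.9167°.
Extended square 7, 9: +7·0.00833333° lon, +9·0.00416667° lat → SW at lon -93.1917°, lat 46.9542°.
Cell spans 0.00833333° lon × 0.00416667° lat. NE corner is SW corner plus one full cell.
latitude 46.95833, longitude -93.18333.

46.95833, -93.18333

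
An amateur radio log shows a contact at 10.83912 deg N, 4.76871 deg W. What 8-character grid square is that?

IK70ou71

Add 180° to longitude and 90° to latitude: 175.23129, 100.83912.
Field (20°×10°, letters A–R): lon ⌊175.23129/20⌋ = 8 → I; lat ⌊100.83912/10⌋ = 10 → K.
Square (2°×1°, digits 0–9): lon ⌊15.23129/2⌋ = 7; lat ⌊0.83912/1⌋ = 0.
Subsquare (5′×2.5′, letters a–x): lon ⌊1.23129/0.0833333⌋ = 14 → o; lat ⌊0.83912/0.0416667⌋ = 20 → u.
Extended square (30″×15″, digits 0–9): lon ⌊0.06462/0.00833333⌋ = 7; lat ⌊0.00579/0.00416667⌋ = 1.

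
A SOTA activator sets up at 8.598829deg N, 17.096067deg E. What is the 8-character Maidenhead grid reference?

Offset from 180°W / 90°S: lon 197.09607°, lat 98.59883°.
Field (20°×10°, letters A–R): lon ⌊197.09607/20⌋ = 9 → J; lat ⌊98.59883/10⌋ = 9 → J.
Square (2°×1°, digits 0–9): lon ⌊17.09607/2⌋ = 8; lat ⌊8.59883/1⌋ = 8.
Subsquare (5′×2.5′, letters a–x): lon ⌊1.09607/0.0833333⌋ = 13 → n; lat ⌊0.59883/0.0416667⌋ = 14 → o.
Extended square (30″×15″, digits 0–9): lon ⌊0.01273/0.00833333⌋ = 1; lat ⌊0.01550/0.00416667⌋ = 3.

JJ88no13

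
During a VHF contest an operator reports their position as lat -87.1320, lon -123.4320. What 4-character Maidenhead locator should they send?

CA82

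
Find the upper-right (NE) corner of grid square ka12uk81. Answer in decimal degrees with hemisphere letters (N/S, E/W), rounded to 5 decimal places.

Field K=10, A=0: +10·20° lon, +0·10° lat → SW at lon 20°, lat -90°.
Square 1, 2: +1·2° lon, +2·1° lat → SW at lon 22°, lat -88°.
Subsquare u=20, k=10: +20·0.0833333° lon, +10·0.0416667° lat → SW at lon 23.6667°, lat -87.5833°.
Extended square 8, 1: +8·0.00833333° lon, +1·0.00416667° lat → SW at lon 23.7333°, lat -87.5792°.
Cell spans 0.00833333° lon × 0.00416667° lat. NE corner is SW corner plus one full cell.
latitude 87.57500° S, longitude 23.74167° E.

87.57500° S, 23.74167° E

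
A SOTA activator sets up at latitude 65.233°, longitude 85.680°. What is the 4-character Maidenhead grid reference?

Offset from 180°W / 90°S: lon 265.68°, lat 155.23°.
Field: lon ⌊265.68/20⌋ = 13 → N; lat ⌊155.23/10⌋ = 15 → P.
Square: lon ⌊5.68/2⌋ = 2; lat ⌊5.23/1⌋ = 5.

NP25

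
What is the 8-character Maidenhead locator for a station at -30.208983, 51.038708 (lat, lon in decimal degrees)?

LF59ms49

Offset from 180°W / 90°S: lon 231.03871°, lat 59.79102°.
Field: 231.03871/20 → 11 → L, 59.79102/10 → 5 → F; chars LF.
Square: 11.03871/2 → 5, 9.79102/1 → 9; chars 59.
Subsquare: 1.03871/0.0833333 → 12 → m, 0.79102/0.0416667 → 18 → s; chars ms.
Extended square: 0.03871/0.00833333 → 4, 0.04102/0.00416667 → 9; chars 49.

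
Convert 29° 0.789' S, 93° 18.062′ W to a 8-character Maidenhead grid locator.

EG30ix36

Shift to the Maidenhead origin (180°W, 90°S): lon 86.69897, lat 60.98685.
Field (20°×10°, letters A–R): lon ⌊86.69897/20⌋ = 4 → E; lat ⌊60.98685/10⌋ = 6 → G.
Square (2°×1°, digits 0–9): lon ⌊6.69897/2⌋ = 3; lat ⌊0.98685/1⌋ = 0.
Subsquare (5′×2.5′, letters a–x): lon ⌊0.69897/0.0833333⌋ = 8 → i; lat ⌊0.98685/0.0416667⌋ = 23 → x.
Extended square (30″×15″, digits 0–9): lon ⌊0.03230/0.00833333⌋ = 3; lat ⌊0.02852/0.00416667⌋ = 6.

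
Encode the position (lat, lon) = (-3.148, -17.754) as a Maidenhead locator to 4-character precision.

II16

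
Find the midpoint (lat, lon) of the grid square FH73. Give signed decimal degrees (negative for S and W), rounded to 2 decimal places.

Field F=5, H=7: +5·20° lon, +7·10° lat → SW at lon -80°, lat -20°.
Square 7, 3: +7·2° lon, +3·1° lat → SW at lon -66°, lat -17°.
Cell spans 2° lon × 1° lat. Centre is SW corner plus half of each.
latitude -16.50, longitude -65.00.

-16.50, -65.00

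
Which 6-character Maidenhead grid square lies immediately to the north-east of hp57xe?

HP67af

Longitude subsquare x = 23; +1 → 24, wraps to 0 = a, carry into square.
Longitude square 5; +1 → 6.
Latitude subsquare e = 4; +1 → 5 = f.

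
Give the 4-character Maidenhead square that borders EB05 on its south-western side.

DB94

Longitude square 0; −1 → -1, wraps to 9, carry into field.
Longitude field E = 4; −1 → 3 = D.
Latitude square 5; −1 → 4.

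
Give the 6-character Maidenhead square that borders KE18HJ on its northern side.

Latitude subsquare j = 9; +1 → 10 = k.
The longitude characters are unchanged.

KE18hk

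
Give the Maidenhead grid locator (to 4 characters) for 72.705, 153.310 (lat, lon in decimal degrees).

QQ62

Offset from 180°W / 90°S: lon 333.31°, lat 162.70°.
Field (20°×10°, letters A–R): lon ⌊333.31/20⌋ = 16 → Q; lat ⌊162.70/10⌋ = 16 → Q.
Square (2°×1°, digits 0–9): lon ⌊13.31/2⌋ = 6; lat ⌊2.70/1⌋ = 2.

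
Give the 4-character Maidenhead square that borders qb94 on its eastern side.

Longitude square 9; +1 → 10, wraps to 0, carry into field.
Longitude field Q = 16; +1 → 17 = R.
The latitude characters are unchanged.

RB04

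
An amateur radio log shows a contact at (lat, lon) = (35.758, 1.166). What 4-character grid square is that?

JM05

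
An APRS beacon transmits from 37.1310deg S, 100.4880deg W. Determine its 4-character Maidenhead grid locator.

DF92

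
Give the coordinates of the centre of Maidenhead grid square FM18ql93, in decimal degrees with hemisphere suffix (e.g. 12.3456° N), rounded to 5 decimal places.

Field F=5, M=12: +5·20° lon, +12·10° lat → SW at lon -80°, lat 30°.
Square 1, 8: +1·2° lon, +8·1° lat → SW at lon -78°, lat 38°.
Subsquare q=16, l=11: +16·0.0833333° lon, +11·0.0416667° lat → SW at lon -76.6667°, lat 38.4583°.
Extended square 9, 3: +9·0.00833333° lon, +3·0.00416667° lat → SW at lon -76.5917°, lat 38.4708°.
Cell spans 0.00833333° lon × 0.00416667° lat. Centre is SW corner plus half of each.
latitude 38.47292° N, longitude 76.58750° W.

38.47292° N, 76.58750° W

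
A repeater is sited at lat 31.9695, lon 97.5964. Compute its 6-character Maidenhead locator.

NM81tx

Add 180° to longitude and 90° to latitude: 277.5964, 121.9695.
Field: lon ⌊277.5964/20⌋ = 13 → N; lat ⌊121.9695/10⌋ = 12 → M.
Square: lon ⌊17.5964/2⌋ = 8; lat ⌊1.9695/1⌋ = 1.
Subsquare: lon ⌊1.5964/0.0833333⌋ = 19 → t; lat ⌊0.9695/0.0416667⌋ = 23 → x.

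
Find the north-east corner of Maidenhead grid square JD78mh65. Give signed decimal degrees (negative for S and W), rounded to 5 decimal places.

-51.68333, 15.05833

Field J=9, D=3: +9·20° lon, +3·10° lat → SW at lon 0°, lat -60°.
Square 7, 8: +7·2° lon, +8·1° lat → SW at lon 14°, lat -52°.
Subsquare m=12, h=7: +12·0.0833333° lon, +7·0.0416667° lat → SW at lon 15°, lat -51.7083°.
Extended square 6, 5: +6·0.00833333° lon, +5·0.00416667° lat → SW at lon 15.05°, lat -51.6875°.
Cell spans 0.00833333° lon × 0.00416667° lat. NE corner is SW corner plus one full cell.
latitude -51.68333, longitude 15.05833.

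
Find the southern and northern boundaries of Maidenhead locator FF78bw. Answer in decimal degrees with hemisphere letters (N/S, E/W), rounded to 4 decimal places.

31.0833° S, 31.0417° S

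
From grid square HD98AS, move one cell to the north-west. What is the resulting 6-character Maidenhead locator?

Longitude subsquare a = 0; −1 → -1, wraps to 23 = x, carry into square.
Longitude square 9; −1 → 8.
Latitude subsquare s = 18; +1 → 19 = t.

HD88xt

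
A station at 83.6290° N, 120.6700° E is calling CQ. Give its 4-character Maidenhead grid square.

PR03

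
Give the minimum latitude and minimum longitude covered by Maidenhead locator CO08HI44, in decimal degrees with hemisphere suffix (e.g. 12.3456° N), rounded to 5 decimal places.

58.35000° N, 139.38333° W

Field C=2, O=14: +2·20° lon, +14·10° lat → SW at lon -140°, lat 50°.
Square 0, 8: +0·2° lon, +8·1° lat → SW at lon -140°, lat 58°.
Subsquare h=7, i=8: +7·0.0833333° lon, +8·0.0416667° lat → SW at lon -139.417°, lat 58.3333°.
Extended square 4, 4: +4·0.00833333° lon, +4·0.00416667° lat → SW at lon -139.383°, lat 58.35°.
latitude 58.35000° N, longitude 139.38333° W.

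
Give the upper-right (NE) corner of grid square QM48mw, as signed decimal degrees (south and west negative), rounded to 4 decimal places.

38.9583, 149.0833

Field Q=16, M=12: +16·20° lon, +12·10° lat → SW at lon 140°, lat 30°.
Square 4, 8: +4·2° lon, +8·1° lat → SW at lon 148°, lat 38°.
Subsquare m=12, w=22: +12·0.0833333° lon, +22·0.0416667° lat → SW at lon 149°, lat 38.9167°.
Cell spans 0.0833333° lon × 0.0416667° lat. NE corner is SW corner plus one full cell.
latitude 38.9583, longitude 149.0833.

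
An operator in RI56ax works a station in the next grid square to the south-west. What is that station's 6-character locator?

RI46xw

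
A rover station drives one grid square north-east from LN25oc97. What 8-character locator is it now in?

Longitude extended square 9; +1 → 10, wraps to 0, carry into subsquare.
Longitude subsquare o = 14; +1 → 15 = p.
Latitude extended square 7; +1 → 8.

LN25pc08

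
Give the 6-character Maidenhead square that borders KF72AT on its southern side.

KF72as

Latitude subsquare t = 19; −1 → 18 = s.
The longitude characters are unchanged.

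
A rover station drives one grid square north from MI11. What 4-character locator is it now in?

MI12

Latitude square 1; +1 → 2.
The longitude characters are unchanged.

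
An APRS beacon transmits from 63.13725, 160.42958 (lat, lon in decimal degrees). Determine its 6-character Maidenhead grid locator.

RP03fd

Offset from 180°W / 90°S: lon 340.4296°, lat 153.1372°.
Field (20°×10°, letters A–R): lon ⌊340.4296/20⌋ = 17 → R; lat ⌊153.1372/10⌋ = 15 → P.
Square (2°×1°, digits 0–9): lon ⌊0.4296/2⌋ = 0; lat ⌊3.1372/1⌋ = 3.
Subsquare (5′×2.5′, letters a–x): lon ⌊0.4296/0.0833333⌋ = 5 → f; lat ⌊0.1372/0.0416667⌋ = 3 → d.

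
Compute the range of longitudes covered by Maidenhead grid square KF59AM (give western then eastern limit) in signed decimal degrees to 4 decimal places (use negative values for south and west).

30.0000, 30.0833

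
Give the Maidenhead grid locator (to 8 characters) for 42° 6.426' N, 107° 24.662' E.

ON32qc95

Offset from 180°W / 90°S: lon 287.41103°, lat 132.10710°.
Field: lon ⌊287.41103/20⌋ = 14 → O; lat ⌊132.10710/10⌋ = 13 → N.
Square: lon ⌊7.41103/2⌋ = 3; lat ⌊2.10710/1⌋ = 2.
Subsquare: lon ⌊1.41103/0.0833333⌋ = 16 → q; lat ⌊0.10710/0.0416667⌋ = 2 → c.
Extended square: lon ⌊0.07770/0.00833333⌋ = 9; lat ⌊0.02377/0.00416667⌋ = 5.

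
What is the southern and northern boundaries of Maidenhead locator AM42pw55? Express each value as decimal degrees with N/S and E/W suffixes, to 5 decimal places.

Field A=0, M=12: +0·20° lon, +12·10° lat → SW at lon -180°, lat 30°.
Square 4, 2: +4·2° lon, +2·1° lat → SW at lon -172°, lat 32°.
Subsquare p=15, w=22: +15·0.0833333° lon, +22·0.0416667° lat → SW at lon -170.75°, lat 32.9167°.
Extended square 5, 5: +5·0.00833333° lon, +5·0.00416667° lat → SW at lon -170.708°, lat 32.9375°.
Cell spans 0.00833333° lon × 0.00416667° lat.
south 32.93750° N, north 32.94167° N.

32.93750° N, 32.94167° N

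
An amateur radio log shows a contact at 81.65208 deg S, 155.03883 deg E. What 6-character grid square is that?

QA78mi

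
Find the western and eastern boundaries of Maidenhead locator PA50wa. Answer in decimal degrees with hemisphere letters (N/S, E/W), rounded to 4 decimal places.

131.8333° E, 131.9167° E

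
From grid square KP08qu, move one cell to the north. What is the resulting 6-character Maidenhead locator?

Latitude subsquare u = 20; +1 → 21 = v.
The longitude characters are unchanged.

KP08qv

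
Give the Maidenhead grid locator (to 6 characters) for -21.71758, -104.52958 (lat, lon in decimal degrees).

DG78rg

Shift to the Maidenhead origin (180°W, 90°S): lon 75.4704, lat 68.2824.
Field: 75.4704/20 → 3 → D, 68.2824/10 → 6 → G; chars DG.
Square: 15.4704/2 → 7, 8.2824/1 → 8; chars 78.
Subsquare: 1.4704/0.0833333 → 17 → r, 0.2824/0.0416667 → 6 → g; chars rg.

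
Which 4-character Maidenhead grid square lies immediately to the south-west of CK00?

Longitude square 0; −1 → -1, wraps to 9, carry into field.
Longitude field C = 2; −1 → 1 = B.
Latitude square 0; −1 → -1, wraps to 9, carry into field.
Latitude field K = 10; −1 → 9 = J.

BJ99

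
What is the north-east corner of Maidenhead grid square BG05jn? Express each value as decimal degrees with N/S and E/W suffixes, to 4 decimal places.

24.4167° S, 159.1667° W

Field B=1, G=6: +1·20° lon, +6·10° lat → SW at lon -160°, lat -30°.
Square 0, 5: +0·2° lon, +5·1° lat → SW at lon -160°, lat -25°.
Subsquare j=9, n=13: +9·0.0833333° lon, +13·0.0416667° lat → SW at lon -159.25°, lat -24.4583°.
Cell spans 0.0833333° lon × 0.0416667° lat. NE corner is SW corner plus one full cell.
latitude 24.4167° S, longitude 159.1667° W.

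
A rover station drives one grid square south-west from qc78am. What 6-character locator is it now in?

Longitude subsquare a = 0; −1 → -1, wraps to 23 = x, carry into square.
Longitude square 7; −1 → 6.
Latitude subsquare m = 12; −1 → 11 = l.

QC68xl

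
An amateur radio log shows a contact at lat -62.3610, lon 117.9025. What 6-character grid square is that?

OC87wp

Shift to the Maidenhead origin (180°W, 90°S): lon 297.9025, lat 27.6390.
Field (20°×10°, letters A–R): lon ⌊297.9025/20⌋ = 14 → O; lat ⌊27.6390/10⌋ = 2 → C.
Square (2°×1°, digits 0–9): lon ⌊17.9025/2⌋ = 8; lat ⌊7.6390/1⌋ = 7.
Subsquare (5′×2.5′, letters a–x): lon ⌊1.9025/0.0833333⌋ = 22 → w; lat ⌊0.6390/0.0416667⌋ = 15 → p.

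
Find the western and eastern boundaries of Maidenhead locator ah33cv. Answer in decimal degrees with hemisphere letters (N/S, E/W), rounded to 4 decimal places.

Field A=0, H=7: +0·20° lon, +7·10° lat → SW at lon -180°, lat -20°.
Square 3, 3: +3·2° lon, +3·1° lat → SW at lon -174°, lat -17°.
Subsquare c=2, v=21: +2·0.0833333° lon, +21·0.0416667° lat → SW at lon -173.833°, lat -16.125°.
Cell spans 0.0833333° lon × 0.0416667° lat.
west 173.8333° W, east 173.7500° W.

173.8333° W, 173.7500° W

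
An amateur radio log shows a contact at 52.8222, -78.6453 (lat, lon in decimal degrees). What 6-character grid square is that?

FO02qt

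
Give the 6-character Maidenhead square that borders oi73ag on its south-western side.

OI63xf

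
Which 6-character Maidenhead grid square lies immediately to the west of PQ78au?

PQ68xu

Longitude subsquare a = 0; −1 → -1, wraps to 23 = x, carry into square.
Longitude square 7; −1 → 6.
The latitude characters are unchanged.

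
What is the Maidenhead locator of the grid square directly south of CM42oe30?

Latitude extended square 0; −1 → -1, wraps to 9, carry into subsquare.
Latitude subsquare e = 4; −1 → 3 = d.
The longitude characters are unchanged.

CM42od39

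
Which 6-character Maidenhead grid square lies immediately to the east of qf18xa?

QF28aa

Longitude subsquare x = 23; +1 → 24, wraps to 0 = a, carry into square.
Longitude square 1; +1 → 2.
The latitude characters are unchanged.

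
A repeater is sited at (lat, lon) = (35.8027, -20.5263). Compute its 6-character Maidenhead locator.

Offset from 180°W / 90°S: lon 159.4737°, lat 125.8027°.
Field (20°×10°, letters A–R): lon ⌊159.4737/20⌋ = 7 → H; lat ⌊125.8027/10⌋ = 12 → M.
Square (2°×1°, digits 0–9): lon ⌊19.4737/2⌋ = 9; lat ⌊5.8027/1⌋ = 5.
Subsquare (5′×2.5′, letters a–x): lon ⌊1.4737/0.0833333⌋ = 17 → r; lat ⌊0.8027/0.0416667⌋ = 19 → t.

HM95rt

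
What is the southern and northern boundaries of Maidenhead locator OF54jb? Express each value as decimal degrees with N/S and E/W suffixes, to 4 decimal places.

35.9583° S, 35.9167° S

Field O=14, F=5: +14·20° lon, +5·10° lat → SW at lon 100°, lat -40°.
Square 5, 4: +5·2° lon, +4·1° lat → SW at lon 110°, lat -36°.
Subsquare j=9, b=1: +9·0.0833333° lon, +1·0.0416667° lat → SW at lon 110.75°, lat -35.9583°.
Cell spans 0.0833333° lon × 0.0416667° lat.
south 35.9583° S, north 35.9167° S.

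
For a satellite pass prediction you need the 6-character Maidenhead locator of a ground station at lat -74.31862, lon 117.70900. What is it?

OB85uq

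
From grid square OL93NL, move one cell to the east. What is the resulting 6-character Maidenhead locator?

Longitude subsquare n = 13; +1 → 14 = o.
The latitude characters are unchanged.

OL93ol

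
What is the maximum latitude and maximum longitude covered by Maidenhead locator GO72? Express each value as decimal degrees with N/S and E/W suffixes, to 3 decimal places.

53.000° N, 44.000° W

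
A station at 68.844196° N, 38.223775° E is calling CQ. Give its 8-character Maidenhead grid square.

KP98cu62

Shift to the Maidenhead origin (180°W, 90°S): lon 218.22377, lat 158.84420.
Field (20°×10°, letters A–R): 218.22377/20 → 10 → K, 158.84420/10 → 15 → P; chars KP.
Square (2°×1°, digits 0–9): 18.22377/2 → 9, 8.84420/1 → 8; chars 98.
Subsquare (5′×2.5′, letters a–x): 0.22377/0.0833333 → 2 → c, 0.84420/0.0416667 → 20 → u; chars cu.
Extended square (30″×15″, digits 0–9): 0.05711/0.00833333 → 6, 0.01086/0.00416667 → 2; chars 62.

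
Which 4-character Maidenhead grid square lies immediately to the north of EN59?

Latitude square 9; +1 → 10, wraps to 0, carry into field.
Latitude field N = 13; +1 → 14 = O.
The longitude characters are unchanged.

EO50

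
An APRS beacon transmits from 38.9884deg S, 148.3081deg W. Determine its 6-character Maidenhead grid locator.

Shift to the Maidenhead origin (180°W, 90°S): lon 31.6919, lat 51.0116.
Field (20°×10°, letters A–R): 31.6919/20 → 1 → B, 51.0116/10 → 5 → F; chars BF.
Square (2°×1°, digits 0–9): 11.6919/2 → 5, 1.0116/1 → 1; chars 51.
Subsquare (5′×2.5′, letters a–x): 1.6919/0.0833333 → 20 → u, 0.0116/0.0416667 → 0 → a; chars ua.

BF51ua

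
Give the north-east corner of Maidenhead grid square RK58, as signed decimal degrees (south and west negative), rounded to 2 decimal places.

Field R=17, K=10: +17·20° lon, +10·10° lat → SW at lon 160°, lat 10°.
Square 5, 8: +5·2° lon, +8·1° lat → SW at lon 170°, lat 18°.
Cell spans 2° lon × 1° lat. NE corner is SW corner plus one full cell.
latitude 19.00, longitude 172.00.

19.00, 172.00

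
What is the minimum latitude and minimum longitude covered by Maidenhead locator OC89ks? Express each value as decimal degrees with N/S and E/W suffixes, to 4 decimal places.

Field O=14, C=2: +14·20° lon, +2·10° lat → SW at lon 100°, lat -70°.
Square 8, 9: +8·2° lon, +9·1° lat → SW at lon 116°, lat -61°.
Subsquare k=10, s=18: +10·0.0833333° lon, +18·0.0416667° lat → SW at lon 116.833°, lat -60.25°.
latitude 60.2500° S, longitude 116.8333° E.

60.2500° S, 116.8333° E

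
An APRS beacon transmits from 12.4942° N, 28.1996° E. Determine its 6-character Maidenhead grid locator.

Shift to the Maidenhead origin (180°W, 90°S): lon 208.1996, lat 102.4942.
Field: 208.1996/20 → 10 → K, 102.4942/10 → 10 → K; chars KK.
Square: 8.1996/2 → 4, 2.4942/1 → 2; chars 42.
Subsquare: 0.1996/0.0833333 → 2 → c, 0.4942/0.0416667 → 11 → l; chars cl.

KK42cl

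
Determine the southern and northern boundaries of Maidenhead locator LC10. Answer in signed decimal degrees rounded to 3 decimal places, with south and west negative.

-70.000, -69.000

Field L=11, C=2: +11·20° lon, +2·10° lat → SW at lon 40°, lat -70°.
Square 1, 0: +1·2° lon, +0·1° lat → SW at lon 42°, lat -70°.
Cell spans 2° lon × 1° lat.
south -70.000, north -69.000.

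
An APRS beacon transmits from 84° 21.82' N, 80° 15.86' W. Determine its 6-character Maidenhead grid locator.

ER94ui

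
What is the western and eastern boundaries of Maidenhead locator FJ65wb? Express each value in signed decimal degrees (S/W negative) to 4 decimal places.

-66.1667, -66.0833

Field F=5, J=9: +5·20° lon, +9·10° lat → SW at lon -80°, lat 0°.
Square 6, 5: +6·2° lon, +5·1° lat → SW at lon -68°, lat 5°.
Subsquare w=22, b=1: +22·0.0833333° lon, +1·0.0416667° lat → SW at lon -66.1667°, lat 5.04167°.
Cell spans 0.0833333° lon × 0.0416667° lat.
west -66.1667, east -66.0833.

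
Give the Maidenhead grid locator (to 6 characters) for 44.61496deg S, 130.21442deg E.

Offset from 180°W / 90°S: lon 310.2144°, lat 45.3850°.
Field (20°×10°, letters A–R): 310.2144/20 → 15 → P, 45.3850/10 → 4 → E; chars PE.
Square (2°×1°, digits 0–9): 10.2144/2 → 5, 5.3850/1 → 5; chars 55.
Subsquare (5′×2.5′, letters a–x): 0.2144/0.0833333 → 2 → c, 0.3850/0.0416667 → 9 → j; chars cj.

PE55cj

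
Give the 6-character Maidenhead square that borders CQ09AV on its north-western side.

Longitude subsquare a = 0; −1 → -1, wraps to 23 = x, carry into square.
Longitude square 0; −1 → -1, wraps to 9, carry into field.
Longitude field C = 2; −1 → 1 = B.
Latitude subsquare v = 21; +1 → 22 = w.

BQ99xw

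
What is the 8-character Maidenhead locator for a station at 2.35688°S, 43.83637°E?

LI17wp04

Offset from 180°W / 90°S: lon 223.83637°, lat 87.64312°.
Field: 223.83637/20 → 11 → L, 87.64312/10 → 8 → I; chars LI.
Square: 3.83637/2 → 1, 7.64312/1 → 7; chars 17.
Subsquare: 1.83637/0.0833333 → 22 → w, 0.64312/0.0416667 → 15 → p; chars wp.
Extended square: 0.00304/0.00833333 → 0, 0.01812/0.00416667 → 4; chars 04.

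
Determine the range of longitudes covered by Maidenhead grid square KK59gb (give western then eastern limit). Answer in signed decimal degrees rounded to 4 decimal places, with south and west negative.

Field K=10, K=10: +10·20° lon, +10·10° lat → SW at lon 20°, lat 10°.
Square 5, 9: +5·2° lon, +9·1° lat → SW at lon 30°, lat 19°.
Subsquare g=6, b=1: +6·0.0833333° lon, +1·0.0416667° lat → SW at lon 30.5°, lat 19.0417°.
Cell spans 0.0833333° lon × 0.0416667° lat.
west 30.5000, east 30.5833.

30.5000, 30.5833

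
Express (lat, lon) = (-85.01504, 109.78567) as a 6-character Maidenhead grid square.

OA44vx

Offset from 180°W / 90°S: lon 289.7857°, lat 4.9850°.
Field: 289.7857/20 → 14 → O, 4.9850/10 → 0 → A; chars OA.
Square: 9.7857/2 → 4, 4.9850/1 → 4; chars 44.
Subsquare: 1.7857/0.0833333 → 21 → v, 0.9850/0.0416667 → 23 → x; chars vx.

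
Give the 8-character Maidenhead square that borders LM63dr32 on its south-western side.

LM63dr21

Longitude extended square 3; −1 → 2.
Latitude extended square 2; −1 → 1.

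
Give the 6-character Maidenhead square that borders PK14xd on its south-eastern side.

Longitude subsquare x = 23; +1 → 24, wraps to 0 = a, carry into square.
Longitude square 1; +1 → 2.
Latitude subsquare d = 3; −1 → 2 = c.

PK24ac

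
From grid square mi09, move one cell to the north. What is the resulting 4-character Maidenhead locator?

Latitude square 9; +1 → 10, wraps to 0, carry into field.
Latitude field I = 8; +1 → 9 = J.
The longitude characters are unchanged.

MJ00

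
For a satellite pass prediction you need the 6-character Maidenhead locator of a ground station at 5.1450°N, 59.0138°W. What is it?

GJ05ld

Offset from 180°W / 90°S: lon 120.9862°, lat 95.1450°.
Field: 120.9862/20 → 6 → G, 95.1450/10 → 9 → J; chars GJ.
Square: 0.9862/2 → 0, 5.1450/1 → 5; chars 05.
Subsquare: 0.9862/0.0833333 → 11 → l, 0.1450/0.0416667 → 3 → d; chars ld.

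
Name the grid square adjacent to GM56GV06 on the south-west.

Longitude extended square 0; −1 → -1, wraps to 9, carry into subsquare.
Longitude subsquare g = 6; −1 → 5 = f.
Latitude extended square 6; −1 → 5.

GM56fv95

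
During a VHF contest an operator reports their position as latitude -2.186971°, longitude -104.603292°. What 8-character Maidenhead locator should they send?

DI77qt75

Add 180° to longitude and 90° to latitude: 75.39671, 87.81303.
Field: lon ⌊75.39671/20⌋ = 3 → D; lat ⌊87.81303/10⌋ = 8 → I.
Square: lon ⌊15.39671/2⌋ = 7; lat ⌊7.81303/1⌋ = 7.
Subsquare: lon ⌊1.39671/0.0833333⌋ = 16 → q; lat ⌊0.81303/0.0416667⌋ = 19 → t.
Extended square: lon ⌊0.06337/0.00833333⌋ = 7; lat ⌊0.02136/0.00416667⌋ = 5.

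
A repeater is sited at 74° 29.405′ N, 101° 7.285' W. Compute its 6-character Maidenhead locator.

Shift to the Maidenhead origin (180°W, 90°S): lon 78.8786, lat 164.4901.
Field: lon ⌊78.8786/20⌋ = 3 → D; lat ⌊164.4901/10⌋ = 16 → Q.
Square: lon ⌊18.8786/2⌋ = 9; lat ⌊4.4901/1⌋ = 4.
Subsquare: lon ⌊0.8786/0.0833333⌋ = 10 → k; lat ⌊0.4901/0.0416667⌋ = 11 → l.

DQ94kl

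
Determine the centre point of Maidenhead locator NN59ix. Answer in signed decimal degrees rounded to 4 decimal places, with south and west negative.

49.9792, 90.7083

Field N=13, N=13: +13·20° lon, +13·10° lat → SW at lon 80°, lat 40°.
Square 5, 9: +5·2° lon, +9·1° lat → SW at lon 90°, lat 49°.
Subsquare i=8, x=23: +8·0.0833333° lon, +23·0.0416667° lat → SW at lon 90.6667°, lat 49.9583°.
Cell spans 0.0833333° lon × 0.0416667° lat. Centre is SW corner plus half of each.
latitude 49.9792, longitude 90.7083.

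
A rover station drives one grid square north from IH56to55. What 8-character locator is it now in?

IH56to56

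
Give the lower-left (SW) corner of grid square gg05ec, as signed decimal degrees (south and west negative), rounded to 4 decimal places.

-24.9167, -59.6667

Field G=6, G=6: +6·20° lon, +6·10° lat → SW at lon -60°, lat -30°.
Square 0, 5: +0·2° lon, +5·1° lat → SW at lon -60°, lat -25°.
Subsquare e=4, c=2: +4·0.0833333° lon, +2·0.0416667° lat → SW at lon -59.6667°, lat -24.9167°.
latitude -24.9167, longitude -59.6667.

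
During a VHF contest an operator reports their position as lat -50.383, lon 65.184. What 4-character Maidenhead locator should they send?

MD29

Shift to the Maidenhead origin (180°W, 90°S): lon 245.18, lat 39.62.
Field: 245.18/20 → 12 → M, 39.62/10 → 3 → D; chars MD.
Square: 5.18/2 → 2, 9.62/1 → 9; chars 29.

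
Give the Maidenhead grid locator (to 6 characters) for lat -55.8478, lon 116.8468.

OD84kd

Add 180° to longitude and 90° to latitude: 296.8468, 34.1522.
Field: lon ⌊296.8468/20⌋ = 14 → O; lat ⌊34.1522/10⌋ = 3 → D.
Square: lon ⌊16.8468/2⌋ = 8; lat ⌊4.1522/1⌋ = 4.
Subsquare: lon ⌊0.8468/0.0833333⌋ = 10 → k; lat ⌊0.1522/0.0416667⌋ = 3 → d.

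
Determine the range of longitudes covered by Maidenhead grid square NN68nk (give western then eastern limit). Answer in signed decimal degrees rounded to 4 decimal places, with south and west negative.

93.0833, 93.1667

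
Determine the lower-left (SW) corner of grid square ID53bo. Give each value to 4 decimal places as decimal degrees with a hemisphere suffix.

Field I=8, D=3: +8·20° lon, +3·10° lat → SW at lon -20°, lat -60°.
Square 5, 3: +5·2° lon, +3·1° lat → SW at lon -10°, lat -57°.
Subsquare b=1, o=14: +1·0.0833333° lon, +14·0.0416667° lat → SW at lon -9.91667°, lat -56.4167°.
latitude 56.4167° S, longitude 9.9167° W.

56.4167° S, 9.9167° W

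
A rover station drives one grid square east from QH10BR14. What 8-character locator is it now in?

QH10br24

Longitude extended square 1; +1 → 2.
The latitude characters are unchanged.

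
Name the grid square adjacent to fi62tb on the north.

FI62tc

Latitude subsquare b = 1; +1 → 2 = c.
The longitude characters are unchanged.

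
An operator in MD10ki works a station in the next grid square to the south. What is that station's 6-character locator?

Latitude subsquare i = 8; −1 → 7 = h.
The longitude characters are unchanged.

MD10kh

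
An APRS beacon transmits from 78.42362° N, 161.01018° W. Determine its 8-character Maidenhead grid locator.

AQ98lk81

Add 180° to longitude and 90° to latitude: 18.98982, 168.42362.
Field (20°×10°, letters A–R): lon ⌊18.98982/20⌋ = 0 → A; lat ⌊168.42362/10⌋ = 16 → Q.
Square (2°×1°, digits 0–9): lon ⌊18.98982/2⌋ = 9; lat ⌊8.42362/1⌋ = 8.
Subsquare (5′×2.5′, letters a–x): lon ⌊0.98982/0.0833333⌋ = 11 → l; lat ⌊0.42362/0.0416667⌋ = 10 → k.
Extended square (30″×15″, digits 0–9): lon ⌊0.07315/0.00833333⌋ = 8; lat ⌊0.00695/0.00416667⌋ = 1.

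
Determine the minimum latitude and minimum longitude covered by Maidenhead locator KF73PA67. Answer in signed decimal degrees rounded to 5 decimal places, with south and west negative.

-36.97083, 35.30000

Field K=10, F=5: +10·20° lon, +5·10° lat → SW at lon 20°, lat -40°.
Square 7, 3: +7·2° lon, +3·1° lat → SW at lon 34°, lat -37°.
Subsquare p=15, a=0: +15·0.0833333° lon, +0·0.0416667° lat → SW at lon 35.25°, lat -37°.
Extended square 6, 7: +6·0.00833333° lon, +7·0.00416667° lat → SW at lon 35.3°, lat -36.9708°.
latitude -36.97083, longitude 35.30000.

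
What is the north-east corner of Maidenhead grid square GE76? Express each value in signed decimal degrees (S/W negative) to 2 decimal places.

-43.00, -44.00

Field G=6, E=4: +6·20° lon, +4·10° lat → SW at lon -60°, lat -50°.
Square 7, 6: +7·2° lon, +6·1° lat → SW at lon -46°, lat -44°.
Cell spans 2° lon × 1° lat. NE corner is SW corner plus one full cell.
latitude -43.00, longitude -44.00.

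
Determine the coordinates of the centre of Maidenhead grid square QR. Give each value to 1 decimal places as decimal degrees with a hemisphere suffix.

Field Q=16, R=17: +16·20° lon, +17·10° lat → SW at lon 140°, lat 80°.
Cell spans 20° lon × 10° lat. Centre is SW corner plus half of each.
latitude 85.0° N, longitude 150.0° E.

85.0° N, 150.0° E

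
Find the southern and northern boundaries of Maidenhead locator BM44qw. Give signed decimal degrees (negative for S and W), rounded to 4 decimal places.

34.9167, 34.9583

Field B=1, M=12: +1·20° lon, +12·10° lat → SW at lon -160°, lat 30°.
Square 4, 4: +4·2° lon, +4·1° lat → SW at lon -152°, lat 34°.
Subsquare q=16, w=22: +16·0.0833333° lon, +22·0.0416667° lat → SW at lon -150.667°, lat 34.9167°.
Cell spans 0.0833333° lon × 0.0416667° lat.
south 34.9167, north 34.9583.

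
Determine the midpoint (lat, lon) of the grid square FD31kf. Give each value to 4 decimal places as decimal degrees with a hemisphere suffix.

58.7708° S, 73.1250° W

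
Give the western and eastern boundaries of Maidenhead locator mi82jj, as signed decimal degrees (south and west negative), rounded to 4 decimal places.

Field M=12, I=8: +12·20° lon, +8·10° lat → SW at lon 60°, lat -10°.
Square 8, 2: +8·2° lon, +2·1° lat → SW at lon 76°, lat -8°.
Subsquare j=9, j=9: +9·0.0833333° lon, +9·0.0416667° lat → SW at lon 76.75°, lat -7.625°.
Cell spans 0.0833333° lon × 0.0416667° lat.
west 76.7500, east 76.8333.

76.7500, 76.8333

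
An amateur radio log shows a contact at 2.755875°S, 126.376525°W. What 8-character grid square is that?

CI67tf48

Offset from 180°W / 90°S: lon 53.62347°, lat 87.24412°.
Field (20°×10°, letters A–R): lon ⌊53.62347/20⌋ = 2 → C; lat ⌊87.24412/10⌋ = 8 → I.
Square (2°×1°, digits 0–9): lon ⌊13.62347/2⌋ = 6; lat ⌊7.24412/1⌋ = 7.
Subsquare (5′×2.5′, letters a–x): lon ⌊1.62347/0.0833333⌋ = 19 → t; lat ⌊0.24412/0.0416667⌋ = 5 → f.
Extended square (30″×15″, digits 0–9): lon ⌊0.04014/0.00833333⌋ = 4; lat ⌊0.03579/0.00416667⌋ = 8.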